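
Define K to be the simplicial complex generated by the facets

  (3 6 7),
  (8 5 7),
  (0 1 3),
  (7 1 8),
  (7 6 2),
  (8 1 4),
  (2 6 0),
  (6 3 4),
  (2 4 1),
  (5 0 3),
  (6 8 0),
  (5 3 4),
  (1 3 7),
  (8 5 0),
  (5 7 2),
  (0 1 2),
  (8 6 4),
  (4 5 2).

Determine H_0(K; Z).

Order the vertices as 0 < 1 < 2 < 3 < 4 < 5 < 6 < 7 < 8. Listing each simplex with vertices in this order, K has dimension 2 with simplices:

  0-simplices (9): [0], [1], [2], [3], [4], [5], [6], [7], [8]
  1-simplices (27): (27 of them)
  2-simplices (18): [0,1,2], [0,1,3], [0,2,6], [0,3,5], [0,5,8], [0,6,8], [1,2,4], [1,3,7], [1,4,8], [1,7,8], [2,4,5], [2,5,7], [2,6,7], [3,4,5], [3,4,6], [3,6,7], [4,6,8], [5,7,8]

giving chain groups C_0 ≅ Z^9, C_1 ≅ Z^27, C_2 ≅ Z^18.

∂_1: C_1 → C_0 is given by ∂[p,q] = [q] − [p]. For instance
  ∂[2,7] = [7] − [2].
The resulting 9×27 matrix has rank 8, and its Smith normal form has invariant factors (1,1,1,1,1,1,1,1).

∂_2: C_2 → C_1 acts by ∂[p,q,r] = [q,r] − [p,r] + [p,q]. For instance
  ∂[2,6,7] = [6,7] − [2,7] + [2,6],
  ∂[1,2,4] = [2,4] − [1,4] + [1,2].
This gives a 27×18 integer matrix of rank 17; reducing to Smith normal form yields diagonal entries (1,1,1,1,1,1,1,1,1,1,1,1,1,1,1,1,1).

Reading off H_k = ker ∂_k / im ∂_{k+1}:

  H_0: rank C_0 − rank ∂_1 = 9 − 8 = 1, and the invariant factors of ∂_1 are all 1, so H_0 ≅ Z.

(K is a triangulation of the torus T^2.)

H_0 = Z.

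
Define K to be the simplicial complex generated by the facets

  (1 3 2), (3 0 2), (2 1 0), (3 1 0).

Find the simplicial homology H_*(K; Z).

We work with the vertex ordering 0 < 1 < 2 < 3. The simplices of K, each written with vertices in increasing order, are:

  0-simplices (4): [0], [1], [2], [3]
  1-simplices (6): [0,1], [0,2], [0,3], [1,2], [1,3], [2,3]
  2-simplices (4): [0,1,2], [0,1,3], [0,2,3], [1,2,3]

so the chain groups are C_0 ≅ Z^4, C_1 ≅ Z^6, C_2 ≅ Z^4.

Boundary ∂_1: C_1 → C_0 maps an edge to its endpoints' difference, ∂[p,q] = q − p. For instance
  ∂[1,3] = [3] − [1].
The resulting 4×6 matrix has rank 3, and its Smith normal form has invariant factors (1,1,1).

∂_2: C_2 → C_1 maps a triangle to the signed sum of its edges. For instance
  ∂[0,2,3] = [2,3] − [0,3] + [0,2],
  ∂[0,1,2] = [1,2] − [0,2] + [0,1].
As a 6×4 matrix over Z this has rank 3, with invariant factors (1,1,1).

Reading off H_k = ker ∂_k / im ∂_{k+1}:

  H_0: rank C_0 − rank ∂_1 = 4 − 3 = 1, and the invariant factors of ∂_1 are all 1, so H_0 ≅ Z.
  H_1: rank ker ∂_1 − rank ∂_2 = (6 − 3) − 3 = 0, and the invariant factors of ∂_2 are all 1, so H_1 ≅ 0.
  H_2: rank ker ∂_2 − rank ∂_3 = (4 − 3) − 0 = 1, and there is no ∂_3, so H_2 ≅ Z.

H_0 = Z,  H_1 = 0,  H_2 = Z.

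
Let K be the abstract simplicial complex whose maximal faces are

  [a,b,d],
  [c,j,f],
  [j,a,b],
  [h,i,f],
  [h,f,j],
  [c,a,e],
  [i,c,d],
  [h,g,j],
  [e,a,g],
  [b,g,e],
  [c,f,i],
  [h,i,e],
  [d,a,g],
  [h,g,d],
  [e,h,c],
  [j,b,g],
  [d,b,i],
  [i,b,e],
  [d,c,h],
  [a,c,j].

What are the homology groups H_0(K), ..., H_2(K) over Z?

H_0 = Z,  H_1 = Z × Z/2,  H_2 = 0.

Take the total order a < b < c < d < e < f < g < h < i < j on the vertex set. Then K (dimension 2) consists of the simplices:

  0-simplices (10): a, b, c, d, e, f, g, h, i, j
  1-simplices (30): ab, ac, ad, ae, ag, aj, bd, be, bg, bi, bj, cd, ce, cf, ch, ci, cj, dg, dh, di, eg, eh, ei, fh, fi, fj, gh, gj, hi, hj
  2-simplices (20): abd, abj, ace, acj, adg, aeg, bdi, beg, bei, bgj, cdh, cdi, ceh, cfi, cfj, dgh, ehi, fhi, fhj, ghj

Hence C_0 ≅ Z^10, C_1 ≅ Z^30, C_2 ≅ Z^20.

The boundary map ∂_1: C_1 → C_0 is given by ∂[p,q] = [q] − [p].
This gives a 10×30 integer matrix of rank 9; reducing to Smith normal form yields diagonal entries (1,1,1,1,1,1,1,1,1).

∂_2: C_2 → C_1 maps a triangle to the signed sum of its edges. For instance
  ∂cfj = fj − cj + cf,
  ∂abj = bj − aj + ab.
The 30×20 boundary matrix has rank 20 and Smith normal form diag(1,1,1,1,1,1,1,1,1,1,1,1,1,1,1,1,1,1,1,2).

Computing H_k = (kernel of ∂_k) / (image of ∂_{k+1}):

  H_0: rank C_0 − rank ∂_1 = 10 − 9 = 1, and the invariant factors of ∂_1 are all 1, so H_0 ≅ Z.
  H_1: rank ker ∂_1 − rank ∂_2 = (30 − 9) − 20 = 1, and ∂_2 has invariant factor 2 > 1, so H_1 ≅ Z × Z/2.
  H_2: rank ker ∂_2 − rank ∂_3 = (20 − 20) − 0 = 0, and there is no ∂_3, so H_2 ≅ 0.

As a check, the Euler characteristic is 10 − 30 + 20 = 0, which agrees with 1 − 1 + 0 = 0.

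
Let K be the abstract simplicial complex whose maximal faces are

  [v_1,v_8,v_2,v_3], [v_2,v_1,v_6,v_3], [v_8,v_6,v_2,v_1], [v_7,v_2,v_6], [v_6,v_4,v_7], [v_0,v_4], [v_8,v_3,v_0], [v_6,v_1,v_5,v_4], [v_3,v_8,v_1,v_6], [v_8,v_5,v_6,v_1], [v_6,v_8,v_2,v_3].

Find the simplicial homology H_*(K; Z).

H_0 ≅ Z,  H_1 ≅ Z,  H_2 = 0,  H_3 ≅ Z.

Order the vertices as v_0 < v_1 < v_2 < v_3 < v_4 < v_5 < v_6 < v_7 < v_8. Listing each simplex with vertices in this order, K has dimension 3 with simplices:

  0-simplices (9): [v_0], [v_1], [v_2], [v_3], [v_4], [v_5], [v_6], [v_7], [v_8]
  1-simplices (22): (22 of them)
  2-simplices (19): (19 of them)
  3-simplices (7): [v_1,v_2,v_3,v_6], [v_1,v_2,v_3,v_8], [v_1,v_2,v_6,v_8], [v_1,v_3,v_6,v_8], [v_1,v_4,v_5,v_6], [v_1,v_5,v_6,v_8], [v_2,v_3,v_6,v_8]

Hence C_0 ≅ Z^9, C_1 ≅ Z^22, C_2 ≅ Z^19, C_3 ≅ Z^7.

The boundary map ∂_1: C_1 → C_0 sends each edge [p,q] (with p < q) to q − p. For instance
  ∂[v_2,v_3] = [v_3] − [v_2].
This gives a 9×22 integer matrix of rank 8; reducing to Smith normal form yields diagonal entries (1,1,1,1,1,1,1,1).

The boundary map ∂_2: C_2 → C_1 sends each 2-simplex [p,q,r] to [q,r] − [p,r] + [p,q]. For instance
  ∂[v_2,v_3,v_6] = [v_3,v_6] − [v_2,v_6] + [v_2,v_3],
  ∂[v_1,v_4,v_5] = [v_4,v_5] − [v_1,v_5] + [v_1,v_4].
As a 22×19 matrix over Z this has rank 13, with invariant factors (1,1,1,1,1,1,1,1,1,1,1,1,1).

∂_3: C_3 → C_2 sends each 3-simplex σ to the alternating sum Σ_i (−1)^i (σ with its i-th vertex removed). For instance
  ∂[v_1,v_3,v_6,v_8] = [v_3,v_6,v_8] − [v_1,v_6,v_8] + [v_1,v_3,v_8] − [v_1,v_3,v_6],
  ∂[v_1,v_2,v_6,v_8] = [v_2,v_6,v_8] − [v_1,v_6,v_8] + [v_1,v_2,v_8] − [v_1,v_2,v_6].
This gives a 19×7 integer matrix of rank 6; reducing to Smith normal form yields diagonal entries (1,1,1,1,1,1).

Now H_k = ker ∂_k / im ∂_{k+1}, so:

  H_0: rank C_0 − rank ∂_1 = 9 − 8 = 1, and the invariant factors of ∂_1 are all 1, so H_0 ≅ Z.
  H_1: rank ker ∂_1 − rank ∂_2 = (22 − 8) − 13 = 1, and the invariant factors of ∂_2 are all 1, so H_1 ≅ Z.
  H_2: rank ker ∂_2 − rank ∂_3 = (19 − 13) − 6 = 0, and the invariant factors of ∂_3 are all 1, so H_2 ≅ 0.
  H_3: rank ker ∂_3 − rank ∂_4 = (7 − 6) − 0 = 1, and there is no ∂_4, so H_3 ≅ Z.

As a check, the Euler characteristic is 9 − 22 + 19 − 7 = -1, which agrees with 1 − 1 + 0 − 1 = -1.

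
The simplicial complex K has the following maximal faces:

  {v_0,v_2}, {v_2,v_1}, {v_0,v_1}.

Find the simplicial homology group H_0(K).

Fix the vertex order v_0 < v_1 < v_2 and write every simplex with vertices in increasing order. Then dim K = 1 and the simplices of K are:

  0-simplices (3): [v_0], [v_1], [v_2]
  1-simplices (3): [v_0,v_1], [v_0,v_2], [v_1,v_2]

so the chain groups are C_0 ≅ Z^3, C_1 ≅ Z^3.

Boundary ∂_1: C_1 → C_0 is given by ∂[p,q] = [q] − [p]. For instance
  ∂[v_1,v_2] = [v_2] − [v_1].
This gives a 3×3 integer matrix of rank 2; reducing to Smith normal form yields diagonal entries (1,1).

Reading off H_k = ker ∂_k / im ∂_{k+1}:

  H_0: rank C_0 − rank ∂_1 = 3 − 2 = 1, and the invariant factors of ∂_1 are all 1, so H_0 = Z.

(K is a triangulation of the circle S^1.)

H_0 ≅ Z.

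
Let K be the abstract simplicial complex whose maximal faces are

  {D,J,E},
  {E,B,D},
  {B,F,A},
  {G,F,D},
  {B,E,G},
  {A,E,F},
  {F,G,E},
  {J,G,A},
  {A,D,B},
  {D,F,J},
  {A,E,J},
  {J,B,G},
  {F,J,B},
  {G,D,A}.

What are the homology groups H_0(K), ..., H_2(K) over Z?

H_0 = Z,  H_1 = Z^2,  H_2 = Z.

Order the vertices as A < B < D < E < F < G < J. Listing each simplex with vertices in this order, K has dimension 2 with simplices:

  0-simplices (7): A, B, D, E, F, G, J
  1-simplices (21): AB, AD, AE, AF, AG, AJ, BD, BE, BF, BG, BJ, DE, DF, DG, DJ, EF, EG, EJ, FG, FJ, GJ
  2-simplices (14): ABD, ABF, ADG, AEF, AEJ, AGJ, BDE, BEG, BFJ, BGJ, DEJ, DFG, DFJ, EFG

so the chain groups are C_0 ≅ Z^7, C_1 ≅ Z^21, C_2 ≅ Z^14.

Boundary ∂_1: C_1 → C_0 sends each edge [p,q] (with p < q) to q − p.
The resulting 7×21 matrix has rank 6, and its Smith normal form has invariant factors (1,1,1,1,1,1).

The boundary map ∂_2: C_2 → C_1 sends each 2-simplex [p,q,r] to [q,r] − [p,r] + [p,q]. For instance
  ∂EFG = FG − EG + EF,
  ∂DFJ = FJ − DJ + DF.
The resulting 21×14 matrix has rank 13, and its Smith normal form has invariant factors (1,1,1,1,1,1,1,1,1,1,1,1,1).

From H_k ≅ ker(∂_k) / im(∂_{k+1}) we obtain:

  H_0: rank C_0 − rank ∂_1 = 7 − 6 = 1, and the invariant factors of ∂_1 are all 1, so H_0 = Z.
  H_1: rank ker ∂_1 − rank ∂_2 = (21 − 6) − 13 = 2, and the invariant factors of ∂_2 are all 1, so H_1 = Z^2.
  H_2: rank ker ∂_2 − rank ∂_3 = (14 − 13) − 0 = 1, and there is no ∂_3, so H_2 = Z.

(K is a triangulation of the torus T^2.)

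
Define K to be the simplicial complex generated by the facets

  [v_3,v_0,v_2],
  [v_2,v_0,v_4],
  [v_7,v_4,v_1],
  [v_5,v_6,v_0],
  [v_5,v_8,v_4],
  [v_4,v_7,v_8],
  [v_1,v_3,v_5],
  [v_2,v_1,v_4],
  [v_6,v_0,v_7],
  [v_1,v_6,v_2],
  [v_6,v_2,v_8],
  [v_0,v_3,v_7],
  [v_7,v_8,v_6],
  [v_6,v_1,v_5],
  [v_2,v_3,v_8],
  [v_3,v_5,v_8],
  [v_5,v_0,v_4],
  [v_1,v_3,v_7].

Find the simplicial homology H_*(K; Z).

H_0 = Z,  H_1 = Z^2,  H_2 = Z.

Order the vertices as v_0 < v_1 < v_2 < v_3 < v_4 < v_5 < v_6 < v_7 < v_8. Listing each simplex with vertices in this order, K has dimension 2 with simplices:

  0-simplices (9): [v_0], [v_1], [v_2], [v_3], [v_4], [v_5], [v_6], [v_7], [v_8]
  1-simplices (27): (27 of them)
  2-simplices (18): (18 of them)

giving chain groups C_0 ≅ Z^9, C_1 ≅ Z^27, C_2 ≅ Z^18.

The boundary map ∂_1: C_1 → C_0 maps an edge to its endpoints' difference, ∂[p,q] = q − p. For instance
  ∂[v_0,v_3] = [v_3] − [v_0].
The resulting 9×27 matrix has rank 8, and its Smith normal form has invariant factors (1,1,1,1,1,1,1,1).

Boundary ∂_2: C_2 → C_1 acts by ∂[p,q,r] = [q,r] − [p,r] + [p,q]. For instance
  ∂[v_0,v_5,v_6] = [v_5,v_6] − [v_0,v_6] + [v_0,v_5],
  ∂[v_1,v_3,v_5] = [v_3,v_5] − [v_1,v_5] + [v_1,v_3].
The resulting 27×18 matrix has rank 17, and its Smith normal form has invariant factors (1,1,1,1,1,1,1,1,1,1,1,1,1,1,1,1,1).

Computing H_k = (kernel of ∂_k) / (image of ∂_{k+1}):

  H_0: rank C_0 − rank ∂_1 = 9 − 8 = 1, and the invariant factors of ∂_1 are all 1, so H_0 = Z.
  H_1: rank ker ∂_1 − rank ∂_2 = (27 − 8) − 17 = 2, and the invariant factors of ∂_2 are all 1, so H_1 = Z^2.
  H_2: rank ker ∂_2 − rank ∂_3 = (18 − 17) − 0 = 1, and there is no ∂_3, so H_2 = Z.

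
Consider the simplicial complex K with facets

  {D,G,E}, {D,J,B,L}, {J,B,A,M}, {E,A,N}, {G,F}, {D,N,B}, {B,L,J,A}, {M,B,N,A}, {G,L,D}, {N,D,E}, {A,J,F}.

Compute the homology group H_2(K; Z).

H_2 ≅ 0.

Order the vertices as A < B < D < E < F < G < J < L < M < N. Listing each simplex with vertices in this order, K has dimension 3 with simplices:

  0-simplices (10): A, B, D, E, F, G, J, L, M, N
  1-simplices (25): AB, AE, AF, AJ, AL, AM, AN, BD, BJ, BL, BM, BN, DE, DG, DJ, DL, DN, EG, EN, FG, FJ, GL, JL, JM, MN
  2-simplices (19): ABJ, ABL, ABM, ABN, AEN, AFJ, AJL, AJM, AMN, BDJ, BDL, BDN, BJL, BJM, BMN, DEG, DEN, DGL, DJL
  3-simplices (4): ABJL, ABJM, ABMN, BDJL

Hence C_0 ≅ Z^10, C_1 ≅ Z^25, C_2 ≅ Z^19, C_3 ≅ Z^4.

Boundary ∂_1: C_1 → C_0 maps an edge to its endpoints' difference, ∂[p,q] = q − p.
As a 10×25 matrix over Z this has rank 9, with invariant factors (1,1,1,1,1,1,1,1,1).

The boundary map ∂_2: C_2 → C_1 sends each 2-simplex [p,q,r] to [q,r] − [p,r] + [p,q]. For instance
  ∂BMN = MN − BN + BM,
  ∂DGL = GL − DL + DG.
The 25×19 boundary matrix has rank 15 and Smith normal form diag(1,1,1,1,1,1,1,1,1,1,1,1,1,1,1).

∂_3: C_3 → C_2 sends each 3-simplex σ to the alternating sum Σ_i (−1)^i (σ with its i-th vertex removed). For instance
  ∂ABMN = BMN − AMN + ABN − ABM,
  ∂ABJL = BJL − AJL + ABL − ABJ.
The 19×4 boundary matrix has rank 4 and Smith normal form diag(1,1,1,1).

Computing H_k = (kernel of ∂_k) / (image of ∂_{k+1}):

  H_2: rank ker ∂_2 − rank ∂_3 = (19 − 15) − 4 = 0, and the invariant factors of ∂_3 are all 1, so H_2 ≅ 0.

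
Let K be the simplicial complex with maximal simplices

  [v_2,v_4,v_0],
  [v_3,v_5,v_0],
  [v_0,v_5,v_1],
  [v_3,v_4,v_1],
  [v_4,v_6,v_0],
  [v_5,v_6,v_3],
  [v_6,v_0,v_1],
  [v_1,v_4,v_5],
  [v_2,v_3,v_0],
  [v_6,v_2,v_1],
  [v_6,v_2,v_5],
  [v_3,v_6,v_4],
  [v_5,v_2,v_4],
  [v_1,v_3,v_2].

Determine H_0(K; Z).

H_0 ≅ Z.

K has 7 vertices, 21 edges, 14 triangles.
rank ∂_0 = 0, rank ∂_1 = 6 ⇒ b_0 = 7 − 0 − 6 = 1; all invariant factors of ∂_1 are 1 so no torsion. So H_0 = Z.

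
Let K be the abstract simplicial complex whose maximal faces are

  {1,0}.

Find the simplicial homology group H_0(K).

We work with the vertex ordering 0 < 1. The simplices of K, each written with vertices in increasing order, are:

  0-simplices (2): [0], [1]
  1-simplices (1): [0,1]

giving chain groups C_0 ≅ Z^2, C_1 ≅ Z^1.

The boundary map ∂_1: C_1 → C_0 is given by ∂[p,q] = [q] − [p]. For instance
  ∂[0,1] = [1] − [0].
The resulting 2×1 matrix has rank 1, and its Smith normal form has invariant factors (1).

Reading off H_k = ker ∂_k / im ∂_{k+1}:

  H_0: rank C_0 − rank ∂_1 = 2 − 1 = 1, and the invariant factors of ∂_1 are all 1, so H_0 ≅ Z.

H_0 = Z.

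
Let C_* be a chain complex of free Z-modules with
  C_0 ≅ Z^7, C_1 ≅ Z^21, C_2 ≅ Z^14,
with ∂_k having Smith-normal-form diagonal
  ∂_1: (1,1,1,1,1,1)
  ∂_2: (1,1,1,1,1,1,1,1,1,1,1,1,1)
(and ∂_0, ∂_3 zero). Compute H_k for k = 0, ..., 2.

H_0 ≅ Z,  H_1 ≅ Z^2,  H_2 ≅ Z.

H_0: b_0 = 7 − 0 − 6 = 1; torsion from ∂_1 factors > 1: none. So H_0 ≅ Z.
H_1: b_1 = 21 − 6 − 13 = 2; torsion from ∂_2 factors > 1: none. So H_1 ≅ Z^2.
H_2: b_2 = 14 − 13 − 0 = 1; torsion from ∂_3 factors > 1: none. So H_2 ≅ Z.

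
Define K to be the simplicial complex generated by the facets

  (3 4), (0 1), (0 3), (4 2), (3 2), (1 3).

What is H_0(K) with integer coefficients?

K has 5 vertices, 6 edges.
rank ∂_0 = 0, rank ∂_1 = 4 ⇒ b_0 = 5 − 0 − 4 = 1; all invariant factors of ∂_1 are 1 so no torsion. So H_0 ≅ Z.

H_0 = Z.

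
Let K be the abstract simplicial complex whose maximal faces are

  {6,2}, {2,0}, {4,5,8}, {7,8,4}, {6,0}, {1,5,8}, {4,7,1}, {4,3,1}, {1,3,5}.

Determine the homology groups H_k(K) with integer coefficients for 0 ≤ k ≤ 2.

H_0 ≅ Z^2,  H_1 ≅ Z^2,  H_2 = 0.

Fix the vertex order 0 < 1 < 2 < 3 < 4 < 5 < 6 < 7 < 8 and write every simplex with vertices in increasing order. Then dim K = 2 and the simplices of K are:

  0-simplices (9): [0], [1], [2], [3], [4], [5], [6], [7], [8]
  1-simplices (15): [0,2], [0,6], [1,3], [1,4], [1,5], [1,7], [1,8], [2,6], [3,4], [3,5], [4,5], [4,7], [4,8], [5,8], [7,8]
  2-simplices (6): [1,3,4], [1,3,5], [1,4,7], [1,5,8], [4,5,8], [4,7,8]

giving chain groups C_0 ≅ Z^9, C_1 ≅ Z^15, C_2 ≅ Z^6.

The boundary map ∂_1: C_1 → C_0 sends each edge [p,q] (with p < q) to q − p. For instance
  ∂[1,4] = [4] − [1].
This gives a 9×15 integer matrix of rank 7; reducing to Smith normal form yields diagonal entries (1,1,1,1,1,1,1).

Boundary ∂_2: C_2 → C_1 sends each 2-simplex [p,q,r] to [q,r] − [p,r] + [p,q]. For instance
  ∂[1,3,4] = [3,4] − [1,4] + [1,3],
  ∂[4,5,8] = [5,8] − [4,8] + [4,5].
This gives a 15×6 integer matrix of rank 6; reducing to Smith normal form yields diagonal entries (1,1,1,1,1,1).

Reading off H_k = ker ∂_k / im ∂_{k+1}:

  H_0: rank C_0 − rank ∂_1 = 9 − 7 = 2, and the invariant factors of ∂_1 are all 1, so H_0 = Z^2.
  H_1: rank ker ∂_1 − rank ∂_2 = (15 − 7) − 6 = 2, and the invariant factors of ∂_2 are all 1, so H_1 = Z^2.
  H_2: rank ker ∂_2 − rank ∂_3 = (6 − 6) − 0 = 0, and there is no ∂_3, so H_2 = 0.

As a check, the Euler characteristic is 9 − 15 + 6 = 0, which agrees with 2 − 2 + 0 = 0.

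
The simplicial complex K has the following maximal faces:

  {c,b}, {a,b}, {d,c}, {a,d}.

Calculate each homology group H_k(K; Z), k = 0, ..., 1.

H_0 ≅ Z,  H_1 ≅ Z.

Order the vertices as a < b < c < d. Listing each simplex with vertices in this order, K has dimension 1 with simplices:

  0-simplices (4): a, b, c, d
  1-simplices (4): ab, ad, bc, cd

Hence C_0 ≅ Z^4, C_1 ≅ Z^4.

∂_1: C_1 → C_0 maps an edge to its endpoints' difference, ∂[p,q] = q − p. For instance
  ∂ad = d − a.
This gives a 4×4 integer matrix of rank 3; reducing to Smith normal form yields diagonal entries (1,1,1).

Computing H_k = (kernel of ∂_k) / (image of ∂_{k+1}):

  H_0: rank C_0 − rank ∂_1 = 4 − 3 = 1, and the invariant factors of ∂_1 are all 1, so H_0 ≅ Z.
  H_1: rank ker ∂_1 − rank ∂_2 = (4 − 3) − 0 = 1, and there is no ∂_2, so H_1 ≅ Z.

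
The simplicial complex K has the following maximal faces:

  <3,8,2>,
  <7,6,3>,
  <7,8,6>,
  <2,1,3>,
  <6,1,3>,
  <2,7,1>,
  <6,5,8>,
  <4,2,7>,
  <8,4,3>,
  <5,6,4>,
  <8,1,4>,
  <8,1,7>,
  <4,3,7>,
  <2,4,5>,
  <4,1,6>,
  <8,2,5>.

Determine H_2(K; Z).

H_2 = Z.

Order the vertices as 1 < 2 < 3 < 4 < 5 < 6 < 7 < 8. Listing each simplex with vertices in this order, K has dimension 2 with simplices:

  0-simplices (8): [1], [2], [3], [4], [5], [6], [7], [8]
  1-simplices (24): (24 of them)
  2-simplices (16): [1,2,3], [1,2,7], [1,3,6], [1,4,6], [1,4,8], [1,7,8], [2,3,8], [2,4,5], [2,4,7], [2,5,8], [3,4,7], [3,4,8], [3,6,7], [4,5,6], [5,6,8], [6,7,8]

Hence C_0 ≅ Z^8, C_1 ≅ Z^24, C_2 ≅ Z^16.

Boundary ∂_1: C_1 → C_0 is given by ∂[p,q] = [q] − [p].
The resulting 8×24 matrix has rank 7, and its Smith normal form has invariant factors (1,1,1,1,1,1,1).

Boundary ∂_2: C_2 → C_1 acts by ∂[p,q,r] = [q,r] − [p,r] + [p,q]. For instance
  ∂[3,4,8] = [4,8] − [3,8] + [3,4],
  ∂[2,4,5] = [4,5] − [2,5] + [2,4].
This gives a 24×16 integer matrix of rank 15; reducing to Smith normal form yields diagonal entries (1,1,1,1,1,1,1,1,1,1,1,1,1,1,1).

Computing H_k = (kernel of ∂_k) / (image of ∂_{k+1}):

  H_2: rank ker ∂_2 − rank ∂_3 = (16 − 15) − 0 = 1, and there is no ∂_3, so H_2 = Z.

(K is a triangulation of the torus T^2.)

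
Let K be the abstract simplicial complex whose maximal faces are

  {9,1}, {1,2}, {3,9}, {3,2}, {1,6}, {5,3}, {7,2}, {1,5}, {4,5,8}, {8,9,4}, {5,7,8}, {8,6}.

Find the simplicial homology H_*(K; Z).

H_0 = Z,  H_1 = Z^5,  H_2 = 0.

Order the vertices as 1 < 2 < 3 < 4 < 5 < 6 < 7 < 8 < 9. Listing each simplex with vertices in this order, K has dimension 2 with simplices:

  0-simplices (9): [1], [2], [3], [4], [5], [6], [7], [8], [9]
  1-simplices (16): [1,2], [1,5], [1,6], [1,9], [2,3], [2,7], [3,5], [3,9], [4,5], [4,8], [4,9], [5,7], [5,8], [6,8], [7,8], [8,9]
  2-simplices (3): [4,5,8], [4,8,9], [5,7,8]

so the chain groups are C_0 ≅ Z^9, C_1 ≅ Z^16, C_2 ≅ Z^3.

The boundary map ∂_1: C_1 → C_0 maps an edge to its endpoints' difference, ∂[p,q] = q − p. For instance
  ∂[1,2] = [2] − [1].
As a 9×16 matrix over Z this has rank 8, with invariant factors (1,1,1,1,1,1,1,1).

∂_2: C_2 → C_1 maps a triangle to the signed sum of its edges. For instance
  ∂[4,8,9] = [8,9] − [4,9] + [4,8],
  ∂[4,5,8] = [5,8] − [4,8] + [4,5].
The resulting 16×3 matrix has rank 3, and its Smith normal form has invariant factors (1,1,1).

Computing H_k = (kernel of ∂_k) / (image of ∂_{k+1}):

  H_0: rank C_0 − rank ∂_1 = 9 − 8 = 1, and the invariant factors of ∂_1 are all 1, so H_0 ≅ Z.
  H_1: rank ker ∂_1 − rank ∂_2 = (16 − 8) − 3 = 5, and the invariant factors of ∂_2 are all 1, so H_1 ≅ Z^5.
  H_2: rank ker ∂_2 − rank ∂_3 = (3 − 3) − 0 = 0, and there is no ∂_3, so H_2 ≅ 0.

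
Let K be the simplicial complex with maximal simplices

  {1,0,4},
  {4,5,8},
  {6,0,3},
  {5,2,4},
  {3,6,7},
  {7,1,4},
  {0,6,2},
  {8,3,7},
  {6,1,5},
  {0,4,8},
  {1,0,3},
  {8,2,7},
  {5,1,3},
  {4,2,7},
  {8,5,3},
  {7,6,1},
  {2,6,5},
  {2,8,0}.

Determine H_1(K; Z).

K has 9 vertices, 27 edges, 18 triangles.
rank ∂_1 = 8, rank ∂_2 = 18 ⇒ b_1 = 27 − 8 − 18 = 1; ∂_2 has invariant factor(s) [2] giving torsion. So H_1 = Z ⊕ Z/2.

H_1 = Z ⊕ Z/2.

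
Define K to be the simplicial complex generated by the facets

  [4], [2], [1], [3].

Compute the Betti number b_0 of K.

b_0 = 4.

Fix the vertex order 1 < 2 < 3 < 4 and write every simplex with vertices in increasing order. Then dim K = 0 and the simplices of K are:

  0-simplices (4): [1], [2], [3], [4]

Hence C_0 ≅ Z^4.

From H_k ≅ ker(∂_k) / im(∂_{k+1}) we obtain:

  H_0: rank C_0 − rank ∂_1 = 4 − 0 = 4, and there is no ∂_1, so H_0 = Z^4.

(K is a triangulation of a set of 4 points.)

Hence the Betti numbers are b_0 = 4.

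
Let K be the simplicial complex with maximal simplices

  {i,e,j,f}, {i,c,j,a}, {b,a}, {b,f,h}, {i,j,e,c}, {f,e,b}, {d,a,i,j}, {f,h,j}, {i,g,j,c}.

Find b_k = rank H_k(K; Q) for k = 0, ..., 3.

b_0 = 1, b_1 = 1, b_2 = 0, b_3 = 0.

Take the total order a < b < c < d < e < f < g < h < i < j on the vertex set. Then K (dimension 3) consists of the simplices:

  0-simplices (10): a, b, c, d, e, f, g, h, i, j
  1-simplices (24): ab, ac, ad, ai, aj, be, bf, bh, ce, cg, ci, cj, di, dj, ef, ei, ej, fh, fi, fj, gi, gj, hj, ij
  2-simplices (19): aci, acj, adi, adj, aij, bef, bfh, cei, cej, cgi, cgj, cij, dij, efi, efj, eij, fhj, fij, gij
  3-simplices (5): acij, adij, ceij, cgij, efij

Hence C_0 ≅ Z^10, C_1 ≅ Z^24, C_2 ≅ Z^19, C_3 ≅ Z^5.

Boundary ∂_1: C_1 → C_0 maps an edge to its endpoints' difference, ∂[p,q] = q − p. For instance
  ∂fh = h − f.
The 10×24 boundary matrix has rank 9 and Smith normal form diag(1,1,1,1,1,1,1,1,1).

The boundary map ∂_2: C_2 → C_1 maps a triangle to the signed sum of its edges. For instance
  ∂cgi = gi − ci + cg,
  ∂adj = dj − aj + ad.
The resulting 24×19 matrix has rank 14, and its Smith normal form has invariant factors (1,1,1,1,1,1,1,1,1,1,1,1,1,1).

The boundary map ∂_3: C_3 → C_2 sends each 3-simplex σ to the alternating sum Σ_i (−1)^i (σ with its i-th vertex removed). For instance
  ∂adij = dij − aij + adj − adi,
  ∂cgij = gij − cij + cgj − cgi.
The resulting 19×5 matrix has rank 5, and its Smith normal form has invariant factors (1,1,1,1,1).

Computing H_k = (kernel of ∂_k) / (image of ∂_{k+1}):

  H_0: rank C_0 − rank ∂_1 = 10 − 9 = 1, and the invariant factors of ∂_1 are all 1, so H_0 ≅ Z.
  H_1: rank ker ∂_1 − rank ∂_2 = (24 − 9) − 14 = 1, and the invariant factors of ∂_2 are all 1, so H_1 ≅ Z.
  H_2: rank ker ∂_2 − rank ∂_3 = (19 − 14) − 5 = 0, and the invariant factors of ∂_3 are all 1, so H_2 ≅ 0.
  H_3: rank ker ∂_3 − rank ∂_4 = (5 − 5) − 0 = 0, and there is no ∂_4, so H_3 ≅ 0.

As a check, the Euler characteristic is 10 − 24 + 19 − 5 = 0, which agrees with 1 − 1 + 0 − 0 = 0.

Hence the Betti numbers are b_0 = 1, b_1 = 1, b_2 = 0, b_3 = 0.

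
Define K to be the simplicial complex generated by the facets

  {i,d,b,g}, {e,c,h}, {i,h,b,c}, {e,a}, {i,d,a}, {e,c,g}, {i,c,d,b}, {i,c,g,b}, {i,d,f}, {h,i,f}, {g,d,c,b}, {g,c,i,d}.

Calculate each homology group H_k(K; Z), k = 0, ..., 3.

Take the total order a < b < c < d < e < f < g < h < i on the vertex set. Then K (dimension 3) consists of the simplices:

  0-simplices (9): a, b, c, d, e, f, g, h, i
  1-simplices (22): ad, ae, ai, bc, bd, bg, bh, bi, cd, ce, cg, ch, ci, df, dg, di, eg, eh, fh, fi, gi, hi
  2-simplices (18): adi, bcd, bcg, bch, bci, bdg, bdi, bgi, bhi, cdg, cdi, ceg, ceh, cgi, chi, dfi, dgi, fhi
  3-simplices (6): bcdg, bcdi, bcgi, bchi, bdgi, cdgi

so the chain groups are C_0 ≅ Z^9, C_1 ≅ Z^22, C_2 ≅ Z^18, C_3 ≅ Z^6.

∂_1: C_1 → C_0 is given by ∂[p,q] = [q] − [p].
The 9×22 boundary matrix has rank 8 and Smith normal form diag(1,1,1,1,1,1,1,1).

Boundary ∂_2: C_2 → C_1 acts by ∂[p,q,r] = [q,r] − [p,r] + [p,q]. For instance
  ∂dgi = gi − di + dg,
  ∂fhi = hi − fi + fh.
As a 22×18 matrix over Z this has rank 13, with invariant factors (1,1,1,1,1,1,1,1,1,1,1,1,1).

∂_3: C_3 → C_2 sends each 3-simplex σ to the alternating sum Σ_i (−1)^i (σ with its i-th vertex removed). For instance
  ∂bcdg = cdg − bdg + bcg − bcd,
  ∂bchi = chi − bhi + bci − bch.
The 18×6 boundary matrix has rank 5 and Smith normal form diag(1,1,1,1,1).

From H_k ≅ ker(∂_k) / im(∂_{k+1}) we obtain:

  H_0: rank C_0 − rank ∂_1 = 9 − 8 = 1, and the invariant factors of ∂_1 are all 1, so H_0 ≅ Z.
  H_1: rank ker ∂_1 − rank ∂_2 = (22 − 8) − 13 = 1, and the invariant factors of ∂_2 are all 1, so H_1 ≅ Z.
  H_2: rank ker ∂_2 − rank ∂_3 = (18 − 13) − 5 = 0, and the invariant factors of ∂_3 are all 1, so H_2 ≅ 0.
  H_3: rank ker ∂_3 − rank ∂_4 = (6 − 5) − 0 = 1, and there is no ∂_4, so H_3 ≅ Z.

H_0 ≅ Z,  H_1 ≅ Z,  H_2 = 0,  H_3 ≅ Z.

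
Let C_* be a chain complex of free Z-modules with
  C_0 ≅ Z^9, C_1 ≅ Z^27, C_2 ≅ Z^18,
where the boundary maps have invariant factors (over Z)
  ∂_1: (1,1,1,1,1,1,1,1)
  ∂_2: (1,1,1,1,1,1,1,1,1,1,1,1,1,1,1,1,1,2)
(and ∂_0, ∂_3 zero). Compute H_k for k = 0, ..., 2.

H_0 = Z,  H_1 = Z ⊕ Z/2,  H_2 = 0.

H_0: b_0 = 9 − 0 − 8 = 1; torsion from ∂_1 factors > 1: none. So H_0 = Z.
H_1: b_1 = 27 − 8 − 18 = 1; torsion from ∂_2 factors > 1: [2]. So H_1 = Z ⊕ Z/2.
H_2: b_2 = 18 − 18 − 0 = 0; torsion from ∂_3 factors > 1: none. So H_2 = 0.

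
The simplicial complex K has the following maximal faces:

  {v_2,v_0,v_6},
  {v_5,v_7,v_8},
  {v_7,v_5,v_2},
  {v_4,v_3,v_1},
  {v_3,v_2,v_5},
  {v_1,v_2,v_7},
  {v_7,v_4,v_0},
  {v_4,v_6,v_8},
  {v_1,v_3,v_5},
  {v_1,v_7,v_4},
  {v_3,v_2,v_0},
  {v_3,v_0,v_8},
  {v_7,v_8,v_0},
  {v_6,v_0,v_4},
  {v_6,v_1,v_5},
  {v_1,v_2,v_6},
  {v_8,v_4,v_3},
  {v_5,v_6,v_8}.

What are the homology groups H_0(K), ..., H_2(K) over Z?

H_0 = Z,  H_1 = Z ⊕ Z/2Z,  H_2 = 0.

K has 9 vertices, 27 edges, 18 triangles.
rank ∂_0 = 0, rank ∂_1 = 8 ⇒ b_0 = 9 − 0 − 8 = 1; all invariant factors of ∂_1 are 1 so no torsion. So H_0 = Z.
rank ∂_1 = 8, rank ∂_2 = 18 ⇒ b_1 = 27 − 8 − 18 = 1; ∂_2 has invariant factor(s) [2] giving torsion. So H_1 = Z ⊕ Z/2Z.
rank ∂_2 = 18, rank ∂_3 = 0 ⇒ b_2 = 18 − 18 − 0 = 0. So H_2 = 0.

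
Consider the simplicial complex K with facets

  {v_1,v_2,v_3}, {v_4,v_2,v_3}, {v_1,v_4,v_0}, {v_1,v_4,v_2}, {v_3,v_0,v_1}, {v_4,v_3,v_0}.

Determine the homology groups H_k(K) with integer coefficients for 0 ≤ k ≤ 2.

Fix the vertex order v_0 < v_1 < v_2 < v_3 < v_4 and write every simplex with vertices in increasing order. Then dim K = 2 and the simplices of K are:

  0-simplices (5): [v_0], [v_1], [v_2], [v_3], [v_4]
  1-simplices (9): [v_0,v_1], [v_0,v_3], [v_0,v_4], [v_1,v_2], [v_1,v_3], [v_1,v_4], [v_2,v_3], [v_2,v_4], [v_3,v_4]
  2-simplices (6): [v_0,v_1,v_3], [v_0,v_1,v_4], [v_0,v_3,v_4], [v_1,v_2,v_3], [v_1,v_2,v_4], [v_2,v_3,v_4]

Hence C_0 ≅ Z^5, C_1 ≅ Z^9, C_2 ≅ Z^6.

Boundary ∂_1: C_1 → C_0 is given by ∂[p,q] = [q] − [p]. For instance
  ∂[v_1,v_2] = [v_2] − [v_1].
This gives a 5×9 integer matrix of rank 4; reducing to Smith normal form yields diagonal entries (1,1,1,1).

The boundary map ∂_2: C_2 → C_1 maps a triangle to the signed sum of its edges. For instance
  ∂[v_0,v_1,v_4] = [v_1,v_4] − [v_0,v_4] + [v_0,v_1],
  ∂[v_1,v_2,v_3] = [v_2,v_3] − [v_1,v_3] + [v_1,v_2].
As a 9×6 matrix over Z this has rank 5, with invariant factors (1,1,1,1,1).

Reading off H_k = ker ∂_k / im ∂_{k+1}:

  H_0: rank C_0 − rank ∂_1 = 5 − 4 = 1, and the invariant factors of ∂_1 are all 1, so H_0 ≅ Z.
  H_1: rank ker ∂_1 − rank ∂_2 = (9 − 4) − 5 = 0, and the invariant factors of ∂_2 are all 1, so H_1 ≅ 0.
  H_2: rank ker ∂_2 − rank ∂_3 = (6 − 5) − 0 = 1, and there is no ∂_3, so H_2 ≅ Z.

H_0 = Z,  H_1 = 0,  H_2 = Z.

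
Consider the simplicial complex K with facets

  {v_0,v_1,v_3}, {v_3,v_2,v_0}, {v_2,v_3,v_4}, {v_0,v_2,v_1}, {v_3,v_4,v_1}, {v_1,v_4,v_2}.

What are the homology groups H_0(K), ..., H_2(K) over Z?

Fix the vertex order v_0 < v_1 < v_2 < v_3 < v_4 and write every simplex with vertices in increasing order. Then dim K = 2 and the simplices of K are:

  0-simplices (5): [v_0], [v_1], [v_2], [v_3], [v_4]
  1-simplices (9): [v_0,v_1], [v_0,v_2], [v_0,v_3], [v_1,v_2], [v_1,v_3], [v_1,v_4], [v_2,v_3], [v_2,v_4], [v_3,v_4]
  2-simplices (6): [v_0,v_1,v_2], [v_0,v_1,v_3], [v_0,v_2,v_3], [v_1,v_2,v_4], [v_1,v_3,v_4], [v_2,v_3,v_4]

so the chain groups are C_0 ≅ Z^5, C_1 ≅ Z^9, C_2 ≅ Z^6.

∂_1: C_1 → C_0 maps an edge to its endpoints' difference, ∂[p,q] = q − p.
As a 5×9 matrix over Z this has rank 4, with invariant factors (1,1,1,1).

∂_2: C_2 → C_1 sends each 2-simplex [p,q,r] to [q,r] − [p,r] + [p,q]. For instance
  ∂[v_0,v_1,v_2] = [v_1,v_2] − [v_0,v_2] + [v_0,v_1],
  ∂[v_1,v_3,v_4] = [v_3,v_4] − [v_1,v_4] + [v_1,v_3].
As a 9×6 matrix over Z this has rank 5, with invariant factors (1,1,1,1,1).

Computing H_k = (kernel of ∂_k) / (image of ∂_{k+1}):

  H_0: rank C_0 − rank ∂_1 = 5 − 4 = 1, and the invariant factors of ∂_1 are all 1, so H_0 ≅ Z.
  H_1: rank ker ∂_1 − rank ∂_2 = (9 − 4) − 5 = 0, and the invariant factors of ∂_2 are all 1, so H_1 ≅ 0.
  H_2: rank ker ∂_2 − rank ∂_3 = (6 − 5) − 0 = 1, and there is no ∂_3, so H_2 ≅ Z.

H_0 ≅ Z,  H_1 = 0,  H_2 ≅ Z.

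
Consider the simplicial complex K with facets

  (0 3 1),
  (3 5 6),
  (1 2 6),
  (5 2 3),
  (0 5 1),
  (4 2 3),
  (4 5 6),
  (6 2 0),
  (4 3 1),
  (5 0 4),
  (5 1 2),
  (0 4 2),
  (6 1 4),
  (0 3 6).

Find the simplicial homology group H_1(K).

H_1 ≅ Z^2.

Order the vertices as 0 < 1 < 2 < 3 < 4 < 5 < 6. Listing each simplex with vertices in this order, K has dimension 2 with simplices:

  0-simplices (7): [0], [1], [2], [3], [4], [5], [6]
  1-simplices (21): [0,1], [0,2], [0,3], [0,4], [0,5], [0,6], [1,2], [1,3], [1,4], [1,5], [1,6], [2,3], [2,4], [2,5], [2,6], [3,4], [3,5], [3,6], [4,5], [4,6], [5,6]
  2-simplices (14): [0,1,3], [0,1,5], [0,2,4], [0,2,6], [0,3,6], [0,4,5], [1,2,5], [1,2,6], [1,3,4], [1,4,6], [2,3,4], [2,3,5], [3,5,6], [4,5,6]

Hence C_0 ≅ Z^7, C_1 ≅ Z^21, C_2 ≅ Z^14.

The boundary map ∂_1: C_1 → C_0 maps an edge to its endpoints' difference, ∂[p,q] = q − p.
This gives a 7×21 integer matrix of rank 6; reducing to Smith normal form yields diagonal entries (1,1,1,1,1,1).

Boundary ∂_2: C_2 → C_1 maps a triangle to the signed sum of its edges. For instance
  ∂[0,3,6] = [3,6] − [0,6] + [0,3],
  ∂[0,1,5] = [1,5] − [0,5] + [0,1].
The 21×14 boundary matrix has rank 13 and Smith normal form diag(1,1,1,1,1,1,1,1,1,1,1,1,1).

Computing H_k = (kernel of ∂_k) / (image of ∂_{k+1}):

  H_1: rank ker ∂_1 − rank ∂_2 = (21 − 6) − 13 = 2, and the invariant factors of ∂_2 are all 1, so H_1 = Z^2.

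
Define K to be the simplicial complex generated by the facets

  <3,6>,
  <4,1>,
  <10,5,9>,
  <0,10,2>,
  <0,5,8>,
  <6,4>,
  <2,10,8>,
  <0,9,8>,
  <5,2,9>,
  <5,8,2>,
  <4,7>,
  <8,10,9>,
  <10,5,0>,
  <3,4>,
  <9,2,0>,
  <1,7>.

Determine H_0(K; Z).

H_0 = Z^2.

We work with the vertex ordering 0 < 1 < 2 < 3 < 4 < 5 < 6 < 7 < 8 < 9 < 10. The simplices of K, each written with vertices in increasing order, are:

  0-simplices (11): [0], [1], [2], [3], [4], [5], [6], [7], [8], [9], [10]
  1-simplices (21): [0,2], [0,5], [0,8], [0,9], [0,10], [1,4], [1,7], [2,5], [2,8], [2,9], [2,10], [3,4], [3,6], [4,6], [4,7], [5,8], [5,9], [5,10], [8,9], [8,10], [9,10]
  2-simplices (10): [0,2,9], [0,2,10], [0,5,8], [0,5,10], [0,8,9], [2,5,8], [2,5,9], [2,8,10], [5,9,10], [8,9,10]

so the chain groups are C_0 ≅ Z^11, C_1 ≅ Z^21, C_2 ≅ Z^10.

∂_1: C_1 → C_0 maps an edge to its endpoints' difference, ∂[p,q] = q − p. For instance
  ∂[2,5] = [5] − [2].
This gives a 11×21 integer matrix of rank 9; reducing to Smith normal form yields diagonal entries (1,1,1,1,1,1,1,1,1).

Boundary ∂_2: C_2 → C_1 sends each 2-simplex [p,q,r] to [q,r] − [p,r] + [p,q]. For instance
  ∂[8,9,10] = [9,10] − [8,10] + [8,9],
  ∂[5,9,10] = [9,10] − [5,10] + [5,9].
As a 21×10 matrix over Z this has rank 10, with invariant factors (1,1,1,1,1,1,1,1,1,2).

Computing H_k = (kernel of ∂_k) / (image of ∂_{k+1}):

  H_0: rank C_0 − rank ∂_1 = 11 − 9 = 2, and the invariant factors of ∂_1 are all 1, so H_0 = Z^2.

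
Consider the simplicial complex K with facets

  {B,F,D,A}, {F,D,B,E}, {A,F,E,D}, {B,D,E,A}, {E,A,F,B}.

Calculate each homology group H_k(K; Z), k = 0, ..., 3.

Order the vertices as A < B < D < E < F. Listing each simplex with vertices in this order, K has dimension 3 with simplices:

  0-simplices (5): A, B, D, E, F
  1-simplices (10): AB, AD, AE, AF, BD, BE, BF, DE, DF, EF
  2-simplices (10): ABD, ABE, ABF, ADE, ADF, AEF, BDE, BDF, BEF, DEF
  3-simplices (5): ABDE, ABDF, ABEF, ADEF, BDEF

giving chain groups C_0 ≅ Z^5, C_1 ≅ Z^10, C_2 ≅ Z^10, C_3 ≅ Z^5.

∂_1: C_1 → C_0 sends each edge [p,q] (with p < q) to q − p.
As a 5×10 matrix over Z this has rank 4, with invariant factors (1,1,1,1).

Boundary ∂_2: C_2 → C_1 maps a triangle to the signed sum of its edges. For instance
  ∂ABD = BD − AD + AB,
  ∂ABF = BF − AF + AB.
As a 10×10 matrix over Z this has rank 6, with invariant factors (1,1,1,1,1,1).

∂_3: C_3 → C_2 sends each 3-simplex σ to the alternating sum Σ_i (−1)^i (σ with its i-th vertex removed). For instance
  ∂BDEF = DEF − BEF + BDF − BDE,
  ∂ABDF = BDF − ADF + ABF − ABD.
The 10×5 boundary matrix has rank 4 and Smith normal form diag(1,1,1,1).

Now H_k = ker ∂_k / im ∂_{k+1}, so:

  H_0: rank C_0 − rank ∂_1 = 5 − 4 = 1, and the invariant factors of ∂_1 are all 1, so H_0 = Z.
  H_1: rank ker ∂_1 − rank ∂_2 = (10 − 4) − 6 = 0, and the invariant factors of ∂_2 are all 1, so H_1 = 0.
  H_2: rank ker ∂_2 − rank ∂_3 = (10 − 6) − 4 = 0, and the invariant factors of ∂_3 are all 1, so H_2 = 0.
  H_3: rank ker ∂_3 − rank ∂_4 = (5 − 4) − 0 = 1, and there is no ∂_4, so H_3 = Z.

H_0 = Z,  H_1 = 0,  H_2 = 0,  H_3 = Z.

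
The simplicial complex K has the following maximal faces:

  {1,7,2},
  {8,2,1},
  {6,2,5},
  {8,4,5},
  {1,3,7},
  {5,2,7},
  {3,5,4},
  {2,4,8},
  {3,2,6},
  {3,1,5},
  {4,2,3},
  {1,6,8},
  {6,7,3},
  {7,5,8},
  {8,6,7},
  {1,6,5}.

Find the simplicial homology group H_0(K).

Fix the vertex order 1 < 2 < 3 < 4 < 5 < 6 < 7 < 8 and write every simplex with vertices in increasing order. Then dim K = 2 and the simplices of K are:

  0-simplices (8): [1], [2], [3], [4], [5], [6], [7], [8]
  1-simplices (24): (24 of them)
  2-simplices (16): [1,2,7], [1,2,8], [1,3,5], [1,3,7], [1,5,6], [1,6,8], [2,3,4], [2,3,6], [2,4,8], [2,5,6], [2,5,7], [3,4,5], [3,6,7], [4,5,8], [5,7,8], [6,7,8]

giving chain groups C_0 ≅ Z^8, C_1 ≅ Z^24, C_2 ≅ Z^16.

∂_1: C_1 → C_0 is given by ∂[p,q] = [q] − [p]. For instance
  ∂[2,7] = [7] − [2].
As a 8×24 matrix over Z this has rank 7, with invariant factors (1,1,1,1,1,1,1).

Boundary ∂_2: C_2 → C_1 sends each 2-simplex [p,q,r] to [q,r] − [p,r] + [p,q]. For instance
  ∂[4,5,8] = [5,8] − [4,8] + [4,5],
  ∂[2,5,6] = [5,6] − [2,6] + [2,5].
This gives a 24×16 integer matrix of rank 15; reducing to Smith normal form yields diagonal entries (1,1,1,1,1,1,1,1,1,1,1,1,1,1,1).

From H_k ≅ ker(∂_k) / im(∂_{k+1}) we obtain:

  H_0: rank C_0 − rank ∂_1 = 8 − 7 = 1, and the invariant factors of ∂_1 are all 1, so H_0 ≅ Z.

H_0 = Z.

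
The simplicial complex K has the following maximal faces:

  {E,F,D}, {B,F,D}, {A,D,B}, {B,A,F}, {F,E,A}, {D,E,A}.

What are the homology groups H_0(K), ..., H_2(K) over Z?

H_0 = Z,  H_1 = 0,  H_2 = Z.

Take the total order A < B < D < E < F on the vertex set. Then K (dimension 2) consists of the simplices:

  0-simplices (5): A, B, D, E, F
  1-simplices (9): AB, AD, AE, AF, BD, BF, DE, DF, EF
  2-simplices (6): ABD, ABF, ADE, AEF, BDF, DEF

so the chain groups are C_0 ≅ Z^5, C_1 ≅ Z^9, C_2 ≅ Z^6.

∂_1: C_1 → C_0 maps an edge to its endpoints' difference, ∂[p,q] = q − p. For instance
  ∂AB = B − A.
The resulting 5×9 matrix has rank 4, and its Smith normal form has invariant factors (1,1,1,1).

The boundary map ∂_2: C_2 → C_1 maps a triangle to the signed sum of its edges. For instance
  ∂AEF = EF − AF + AE,
  ∂DEF = EF − DF + DE.
As a 9×6 matrix over Z this has rank 5, with invariant factors (1,1,1,1,1).

Computing H_k = (kernel of ∂_k) / (image of ∂_{k+1}):

  H_0: rank C_0 − rank ∂_1 = 5 − 4 = 1, and the invariant factors of ∂_1 are all 1, so H_0 ≅ Z.
  H_1: rank ker ∂_1 − rank ∂_2 = (9 − 4) − 5 = 0, and the invariant factors of ∂_2 are all 1, so H_1 ≅ 0.
  H_2: rank ker ∂_2 − rank ∂_3 = (6 − 5) − 0 = 1, and there is no ∂_3, so H_2 ≅ Z.

(K is a triangulation of the 2-sphere S^2.)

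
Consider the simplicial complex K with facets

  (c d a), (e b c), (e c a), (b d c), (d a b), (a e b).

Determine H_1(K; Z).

Fix the vertex order a < b < c < d < e and write every simplex with vertices in increasing order. Then dim K = 2 and the simplices of K are:

  0-simplices (5): a, b, c, d, e
  1-simplices (9): ab, ac, ad, ae, bc, bd, be, cd, ce
  2-simplices (6): abd, abe, acd, ace, bcd, bce

Hence C_0 ≅ Z^5, C_1 ≅ Z^9, C_2 ≅ Z^6.

The boundary map ∂_1: C_1 → C_0 is given by ∂[p,q] = [q] − [p].
This gives a 5×9 integer matrix of rank 4; reducing to Smith normal form yields diagonal entries (1,1,1,1).

∂_2: C_2 → C_1 maps a triangle to the signed sum of its edges. For instance
  ∂abd = bd − ad + ab,
  ∂bce = ce − be + bc.
As a 9×6 matrix over Z this has rank 5, with invariant factors (1,1,1,1,1).

Reading off H_k = ker ∂_k / im ∂_{k+1}:

  H_1: rank ker ∂_1 − rank ∂_2 = (9 − 4) − 5 = 0, and the invariant factors of ∂_2 are all 1, so H_1 ≅ 0.

H_1 ≅ 0.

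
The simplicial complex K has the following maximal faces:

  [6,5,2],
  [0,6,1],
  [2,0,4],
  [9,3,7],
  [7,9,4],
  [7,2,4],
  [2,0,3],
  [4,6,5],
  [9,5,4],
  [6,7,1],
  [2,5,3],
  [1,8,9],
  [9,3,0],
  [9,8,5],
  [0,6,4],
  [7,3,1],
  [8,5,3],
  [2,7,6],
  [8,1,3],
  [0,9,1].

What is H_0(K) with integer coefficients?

H_0 = Z.

Fix the vertex order 0 < 1 < 2 < 3 < 4 < 5 < 6 < 7 < 8 < 9 and write every simplex with vertices in increasing order. Then dim K = 2 and the simplices of K are:

  0-simplices (10): [0], [1], [2], [3], [4], [5], [6], [7], [8], [9]
  1-simplices (30): (30 of them)
  2-simplices (20): (20 of them)

so the chain groups are C_0 ≅ Z^10, C_1 ≅ Z^30, C_2 ≅ Z^20.

Boundary ∂_1: C_1 → C_0 maps an edge to its endpoints' difference, ∂[p,q] = q − p.
This gives a 10×30 integer matrix of rank 9; reducing to Smith normal form yields diagonal entries (1,1,1,1,1,1,1,1,1).

Boundary ∂_2: C_2 → C_1 sends each 2-simplex [p,q,r] to [q,r] − [p,r] + [p,q]. For instance
  ∂[2,5,6] = [5,6] − [2,6] + [2,5],
  ∂[0,2,3] = [2,3] − [0,3] + [0,2].
The resulting 30×20 matrix has rank 20, and its Smith normal form has invariant factors (1,1,1,1,1,1,1,1,1,1,1,1,1,1,1,1,1,1,1,2).

From H_k ≅ ker(∂_k) / im(∂_{k+1}) we obtain:

  H_0: rank C_0 − rank ∂_1 = 10 − 9 = 1, and the invariant factors of ∂_1 are all 1, so H_0 = Z.

(K is a triangulation of the Klein bottle.)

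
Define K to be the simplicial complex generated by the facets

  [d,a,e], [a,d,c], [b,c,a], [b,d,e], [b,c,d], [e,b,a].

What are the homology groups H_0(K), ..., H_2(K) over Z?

K has 5 vertices, 9 edges, 6 triangles.
rank ∂_0 = 0, rank ∂_1 = 4 ⇒ b_0 = 5 − 0 − 4 = 1; all invariant factors of ∂_1 are 1 so no torsion. So H_0 ≅ Z.
rank ∂_1 = 4, rank ∂_2 = 5 ⇒ b_1 = 9 − 4 − 5 = 0; all invariant factors of ∂_2 are 1 so no torsion. So H_1 ≅ 0.
rank ∂_2 = 5, rank ∂_3 = 0 ⇒ b_2 = 6 − 5 − 0 = 1. So H_2 ≅ Z.

H_0 ≅ Z,  H_1 = 0,  H_2 ≅ Z.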